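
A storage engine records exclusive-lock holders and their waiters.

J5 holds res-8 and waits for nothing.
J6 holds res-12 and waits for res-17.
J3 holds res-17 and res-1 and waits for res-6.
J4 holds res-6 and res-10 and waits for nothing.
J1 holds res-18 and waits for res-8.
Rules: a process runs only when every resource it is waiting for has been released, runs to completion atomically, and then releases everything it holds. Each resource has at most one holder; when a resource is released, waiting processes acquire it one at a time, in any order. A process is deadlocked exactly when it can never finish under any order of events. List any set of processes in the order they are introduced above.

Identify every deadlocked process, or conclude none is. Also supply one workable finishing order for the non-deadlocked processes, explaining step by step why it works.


The deadlocked set is empty.
Key observation: the wait relation is loop-free; peeling off processes with no waits unwinds the whole state.
A valid finishing order for the others: J4, J3, J6, J5, J1.
Check, step by step:
  J4: no waits; runs immediately, freeing res-6 and res-10
  run J3 (all its waits — res-6 — are resolved); releases res-17 and res-1
  run J6 (all its waits — res-17 — are resolved); releases res-12
  J5: no waits; runs immediately, freeing res-8
  run J1 (all its waits — res-8 — are resolved); releases res-18


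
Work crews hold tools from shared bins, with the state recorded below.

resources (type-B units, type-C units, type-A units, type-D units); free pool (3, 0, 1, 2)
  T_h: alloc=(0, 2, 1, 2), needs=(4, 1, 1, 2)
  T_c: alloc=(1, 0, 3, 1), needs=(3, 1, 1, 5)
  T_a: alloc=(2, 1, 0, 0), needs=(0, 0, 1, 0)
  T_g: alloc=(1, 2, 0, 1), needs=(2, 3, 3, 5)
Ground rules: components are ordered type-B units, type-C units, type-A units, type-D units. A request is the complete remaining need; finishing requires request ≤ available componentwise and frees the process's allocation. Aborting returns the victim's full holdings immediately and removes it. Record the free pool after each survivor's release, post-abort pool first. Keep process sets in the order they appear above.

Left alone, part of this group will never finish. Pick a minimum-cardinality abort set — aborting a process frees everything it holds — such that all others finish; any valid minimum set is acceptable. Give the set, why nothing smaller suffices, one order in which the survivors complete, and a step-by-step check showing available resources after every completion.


The answer: abort T_g.
Key observation: no ordering could ever have run T_c before the abort of T_g; with (1, 2, 0, 1) back in the pool it fits at step 2.
No smaller set exists: with zero aborts the deadlock remains.
Survivors finish in the order: T_h, T_c, T_a. Check, step by step (pool after the aborts first):
  pool = (4, 2, 1, 3)
  run T_h (needs (4, 1, 1, 2), free (4, 2, 1, 3)); after release of (0, 2, 1, 2) the pool is (4, 4, 2, 5)
  run T_c (needs (3, 1, 1, 5), free (4, 4, 2, 5)); after release of (1, 0, 3, 1) the pool is (5, 4, 5, 6)
  run T_a (needs (0, 0, 1, 0), free (5, 4, 5, 6)); after release of (2, 1, 0, 0) the pool is (7, 5, 5, 6)


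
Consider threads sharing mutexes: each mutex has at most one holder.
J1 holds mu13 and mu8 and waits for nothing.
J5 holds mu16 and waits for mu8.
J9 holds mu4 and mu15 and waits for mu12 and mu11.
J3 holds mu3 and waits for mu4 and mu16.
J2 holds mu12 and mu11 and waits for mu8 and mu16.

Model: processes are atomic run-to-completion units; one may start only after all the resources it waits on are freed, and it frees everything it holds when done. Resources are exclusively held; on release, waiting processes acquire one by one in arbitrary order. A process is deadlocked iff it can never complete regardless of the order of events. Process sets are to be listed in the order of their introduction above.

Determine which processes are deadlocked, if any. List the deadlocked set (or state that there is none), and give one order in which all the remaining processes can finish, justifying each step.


Nothing here is deadlocked.
Key observation: there is no circular wait here — follow any chain and it reaches a process that is free to run now.
The rest can finish in the order J1, J5, J2, J9, J3.
Step-by-step check:
  J1: no waits; runs immediately, freeing mu13 and mu8
  J5: everything it awaited (mu8) is free; runs, freeing mu16
  J2: everything it awaited (mu8 and mu16) is free; runs, freeing mu12 and mu11
  J9: everything it awaited (mu12 and mu11) is free; runs, freeing mu4 and mu15
  J3: everything it awaited (mu4 and mu16) is free; runs, freeing mu3


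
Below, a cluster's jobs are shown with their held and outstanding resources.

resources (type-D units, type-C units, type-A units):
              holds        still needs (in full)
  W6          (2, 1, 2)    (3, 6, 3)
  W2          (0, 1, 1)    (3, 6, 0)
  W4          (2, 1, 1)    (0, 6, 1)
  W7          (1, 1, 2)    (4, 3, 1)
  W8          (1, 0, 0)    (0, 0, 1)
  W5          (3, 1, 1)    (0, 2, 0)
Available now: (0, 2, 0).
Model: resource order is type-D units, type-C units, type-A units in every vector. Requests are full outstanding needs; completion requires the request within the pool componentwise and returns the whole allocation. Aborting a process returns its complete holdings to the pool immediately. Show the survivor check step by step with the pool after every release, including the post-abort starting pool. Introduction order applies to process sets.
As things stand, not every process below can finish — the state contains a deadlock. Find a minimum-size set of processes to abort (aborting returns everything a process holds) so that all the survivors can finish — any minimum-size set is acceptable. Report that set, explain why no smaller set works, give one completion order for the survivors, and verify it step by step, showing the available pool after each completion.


Abort W2 and W4.
Key observation: W6 was stuck for good until W2 and W4 gave back (2, 2, 2); in the order shown it finishes at step 4.
Why nothing smaller works — every single abort fails: W6 alone leaves W2 blocked (short on type-C units); W2 alone leaves W6 blocked (short on type-C units); W4 alone leaves W6 blocked (short on type-C units); W7 alone leaves W6 blocked (short on type-C units); W8 alone leaves W6 blocked (short on type-C units); W5 alone leaves W6 blocked (short on type-C units).
Survivors finish in the order: W5, W8, W7, W6. Check, step by step (pool after the aborts first):
  pool = (2, 4, 2)
  W5 needs (0, 2, 0) <= (2, 4, 2) -> finishes; pool += (3, 1, 1) = (5, 5, 3)
  W8 needs (0, 0, 1) <= (5, 5, 3) -> finishes; pool += (1, 0, 0) = (6, 5, 3)
  W7 needs (4, 3, 1) <= (6, 5, 3) -> finishes; pool += (1, 1, 2) = (7, 6, 5)
  W6 needs (3, 6, 3) <= (7, 6, 5) -> finishes; pool += (2, 1, 2) = (9, 7, 7)


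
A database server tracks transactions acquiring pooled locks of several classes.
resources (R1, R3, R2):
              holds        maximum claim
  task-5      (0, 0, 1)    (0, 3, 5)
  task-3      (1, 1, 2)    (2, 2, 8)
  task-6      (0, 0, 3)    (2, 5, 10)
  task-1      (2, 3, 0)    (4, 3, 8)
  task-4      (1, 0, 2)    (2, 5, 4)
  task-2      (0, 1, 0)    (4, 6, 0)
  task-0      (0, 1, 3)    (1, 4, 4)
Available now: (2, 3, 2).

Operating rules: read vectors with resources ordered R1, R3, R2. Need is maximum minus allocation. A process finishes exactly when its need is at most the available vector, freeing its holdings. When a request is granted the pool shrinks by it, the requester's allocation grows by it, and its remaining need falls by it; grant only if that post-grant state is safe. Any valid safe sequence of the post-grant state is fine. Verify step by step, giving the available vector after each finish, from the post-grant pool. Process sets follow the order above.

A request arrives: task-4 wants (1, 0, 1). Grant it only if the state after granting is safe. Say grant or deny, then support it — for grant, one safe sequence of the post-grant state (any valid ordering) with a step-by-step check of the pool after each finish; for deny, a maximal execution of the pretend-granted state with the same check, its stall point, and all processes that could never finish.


DENY — the pretend-granted state is unsafe.
Key observation: after task-0, task-5 the pool peaks at (1, 4, 5), and each blocked process is short somewhere: task-3 on R2; task-6 on R1, R3, R2; task-1 on R1, R2; task-4 on R3; task-2 on R1, R3.
On the post-grant state, task-0, task-5 is a maximal run — nothing extends it. Walking it through:
  pool = (1, 3, 1)
  run task-0 (needs (1, 3, 1), free (1, 3, 1)); after release of (0, 1, 3) the pool is (1, 4, 4)
  run task-5 (needs (0, 3, 4), free (1, 4, 4)); after release of (0, 0, 1) the pool is (1, 4, 5)
  blocked: task-3 wants (1, 1, 6), pool (1, 4, 5) — not enough R2
  blocked: task-6 wants (2, 5, 7), pool (1, 4, 5) — not enough R1, R3 and R2
  blocked: task-1 wants (2, 0, 8), pool (1, 4, 5) — not enough R1 and R2
  blocked: task-4 wants (0, 5, 1), pool (1, 4, 5) — not enough R3
  blocked: task-2 wants (4, 5, 0), pool (1, 4, 5) — not enough R1 and R3
Post-grant, the permanently blocked set is task-3, task-6, task-1, task-4 and task-2.


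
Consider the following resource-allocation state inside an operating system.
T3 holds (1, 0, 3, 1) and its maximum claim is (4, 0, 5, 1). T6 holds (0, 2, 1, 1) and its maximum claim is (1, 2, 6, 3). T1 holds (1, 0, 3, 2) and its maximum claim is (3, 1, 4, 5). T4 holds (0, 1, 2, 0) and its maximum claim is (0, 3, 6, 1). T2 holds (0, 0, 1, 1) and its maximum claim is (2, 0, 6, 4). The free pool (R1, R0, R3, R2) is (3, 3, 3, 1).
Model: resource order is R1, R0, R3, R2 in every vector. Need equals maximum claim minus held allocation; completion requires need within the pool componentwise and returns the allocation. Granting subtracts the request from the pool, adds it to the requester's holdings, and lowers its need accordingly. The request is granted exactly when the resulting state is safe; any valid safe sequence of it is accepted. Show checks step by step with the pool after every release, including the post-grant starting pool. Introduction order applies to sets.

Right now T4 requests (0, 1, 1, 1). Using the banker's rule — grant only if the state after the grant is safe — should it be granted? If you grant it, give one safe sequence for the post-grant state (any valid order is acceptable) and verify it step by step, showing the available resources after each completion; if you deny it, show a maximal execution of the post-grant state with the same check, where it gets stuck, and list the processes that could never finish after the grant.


GRANT. The post-grant state is safe; one safe sequence: T3, T4, T6, T1, T2.
Key observation: post-grant, (3, 2, 2, 0) remains, and an order beginning with T3 completes everyone.
Verifying the post-grant state step by step:
  pool = (3, 2, 2, 0)
  T3: need (3, 0, 2, 0) fits (3, 2, 2, 0); releases (1, 0, 3, 1), pool now (4, 2, 5, 1)
  T4: need (0, 1, 3, 0) fits (4, 2, 5, 1); releases (0, 2, 3, 1), pool now (4, 4, 8, 2)
  T6: need (1, 0, 5, 2) fits (4, 4, 8, 2); releases (0, 2, 1, 1), pool now (4, 6, 9, 3)
  T1: need (2, 1, 1, 3) fits (4, 6, 9, 3); releases (1, 0, 3, 2), pool now (5, 6, 12, 5)
  T2: need (2, 0, 5, 3) fits (5, 6, 12, 5); releases (0, 0, 1, 1), pool now (5, 6, 13, 6)


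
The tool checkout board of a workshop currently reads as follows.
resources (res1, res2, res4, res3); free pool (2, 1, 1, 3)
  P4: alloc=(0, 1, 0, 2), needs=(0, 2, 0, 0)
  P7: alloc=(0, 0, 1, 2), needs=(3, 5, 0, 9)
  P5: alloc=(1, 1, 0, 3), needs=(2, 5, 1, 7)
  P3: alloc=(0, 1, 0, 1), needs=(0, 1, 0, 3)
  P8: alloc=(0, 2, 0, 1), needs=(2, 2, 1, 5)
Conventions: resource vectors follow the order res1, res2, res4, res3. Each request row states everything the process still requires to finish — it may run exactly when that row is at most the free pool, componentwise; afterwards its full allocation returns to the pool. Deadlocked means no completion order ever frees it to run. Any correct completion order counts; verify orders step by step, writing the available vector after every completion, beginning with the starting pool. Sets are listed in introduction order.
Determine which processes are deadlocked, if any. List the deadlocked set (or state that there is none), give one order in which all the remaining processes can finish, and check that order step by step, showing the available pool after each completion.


The deadlocked set is empty.
Key observation: the pool covers P3 at once, and every later process fits after earlier releases.
A valid finishing order for the others: P3, P4, P8, P5, P7. Check, step by step:
  pool = (2, 1, 1, 3)
  P3 needs (0, 1, 0, 3) <= (2, 1, 1, 3) -> finishes; pool += (0, 1, 0, 1) = (2, 2, 1, 4)
  P4 needs (0, 2, 0, 0) <= (2, 2, 1, 4) -> finishes; pool += (0, 1, 0, 2) = (2, 3, 1, 6)
  P8 needs (2, 2, 1, 5) <= (2, 3, 1, 6) -> finishes; pool += (0, 2, 0, 1) = (2, 5, 1, 7)
  P5 needs (2, 5, 1, 7) <= (2, 5, 1, 7) -> finishes; pool += (1, 1, 0, 3) = (3, 6, 1, 10)
  P7 needs (3, 5, 0, 9) <= (3, 6, 1, 10) -> finishes; pool += (0, 0, 1, 2) = (3, 6, 2, 12)


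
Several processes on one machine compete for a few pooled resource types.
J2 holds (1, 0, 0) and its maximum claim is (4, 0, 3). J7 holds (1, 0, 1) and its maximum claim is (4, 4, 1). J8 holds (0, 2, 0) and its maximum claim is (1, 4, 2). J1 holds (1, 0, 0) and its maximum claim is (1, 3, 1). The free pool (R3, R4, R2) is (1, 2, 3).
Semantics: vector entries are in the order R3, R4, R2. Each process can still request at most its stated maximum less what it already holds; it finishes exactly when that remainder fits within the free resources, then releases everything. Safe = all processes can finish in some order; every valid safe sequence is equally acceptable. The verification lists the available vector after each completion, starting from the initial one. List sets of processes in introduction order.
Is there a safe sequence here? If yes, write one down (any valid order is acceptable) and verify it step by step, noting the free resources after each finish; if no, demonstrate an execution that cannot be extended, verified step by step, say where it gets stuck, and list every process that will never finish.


UNSAFE — no complete ordering exists.
Key observation: the pool after J8, J1 is (2, 4, 3); every surviving request exceeds it in R3, so progress ends there.
The run J8, J1 cannot be extended any further. Step-by-step check:
  pool = (1, 2, 3)
  J8: need (1, 2, 2) fits (1, 2, 3); releases (0, 2, 0), pool now (1, 4, 3)
  J1: need (0, 3, 1) fits (1, 4, 3); releases (1, 0, 0), pool now (2, 4, 3)
  blocked: J2 wants (3, 0, 3), pool (2, 4, 3) — not enough R3
  blocked: J7 wants (3, 4, 0), pool (2, 4, 3) — not enough R3
Permanently blocked: J2 and J7.


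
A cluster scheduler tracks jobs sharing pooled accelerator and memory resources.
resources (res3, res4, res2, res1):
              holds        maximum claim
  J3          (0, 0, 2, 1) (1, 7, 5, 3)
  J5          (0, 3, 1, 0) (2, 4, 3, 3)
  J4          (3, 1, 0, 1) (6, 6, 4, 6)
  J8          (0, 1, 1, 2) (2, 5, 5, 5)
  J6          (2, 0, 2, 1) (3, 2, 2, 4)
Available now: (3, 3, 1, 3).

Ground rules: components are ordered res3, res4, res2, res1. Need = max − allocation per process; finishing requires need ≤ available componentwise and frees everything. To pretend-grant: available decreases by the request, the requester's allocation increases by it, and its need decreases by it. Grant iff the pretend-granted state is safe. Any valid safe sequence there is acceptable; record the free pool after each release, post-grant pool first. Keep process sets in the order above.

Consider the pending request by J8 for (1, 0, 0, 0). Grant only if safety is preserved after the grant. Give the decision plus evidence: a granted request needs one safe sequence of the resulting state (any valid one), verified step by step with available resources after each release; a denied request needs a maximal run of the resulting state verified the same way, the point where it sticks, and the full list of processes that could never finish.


GRANT — the state after the grant stays safe, e.g. via J6, J5, J8, J4, J3.
Key observation: with (2, 3, 1, 3) left after the transfer, J6 can run at once — the state stays safe.
Verifying the post-grant state step by step:
  pool = (2, 3, 1, 3)
  J6: need (1, 2, 0, 3) fits (2, 3, 1, 3); releases (2, 0, 2, 1), pool now (4, 3, 3, 4)
  J5: need (2, 1, 2, 3) fits (4, 3, 3, 4); releases (0, 3, 1, 0), pool now (4, 6, 4, 4)
  J8: need (1, 4, 4, 3) fits (4, 6, 4, 4); releases (1, 1, 1, 2), pool now (5, 7, 5, 6)
  J4: need (3, 5, 4, 5) fits (5, 7, 5, 6); releases (3, 1, 0, 1), pool now (8, 8, 5, 7)
  J3: need (1, 7, 3, 2) fits (8, 8, 5, 7); releases (0, 0, 2, 1), pool now (8, 8, 7, 8)


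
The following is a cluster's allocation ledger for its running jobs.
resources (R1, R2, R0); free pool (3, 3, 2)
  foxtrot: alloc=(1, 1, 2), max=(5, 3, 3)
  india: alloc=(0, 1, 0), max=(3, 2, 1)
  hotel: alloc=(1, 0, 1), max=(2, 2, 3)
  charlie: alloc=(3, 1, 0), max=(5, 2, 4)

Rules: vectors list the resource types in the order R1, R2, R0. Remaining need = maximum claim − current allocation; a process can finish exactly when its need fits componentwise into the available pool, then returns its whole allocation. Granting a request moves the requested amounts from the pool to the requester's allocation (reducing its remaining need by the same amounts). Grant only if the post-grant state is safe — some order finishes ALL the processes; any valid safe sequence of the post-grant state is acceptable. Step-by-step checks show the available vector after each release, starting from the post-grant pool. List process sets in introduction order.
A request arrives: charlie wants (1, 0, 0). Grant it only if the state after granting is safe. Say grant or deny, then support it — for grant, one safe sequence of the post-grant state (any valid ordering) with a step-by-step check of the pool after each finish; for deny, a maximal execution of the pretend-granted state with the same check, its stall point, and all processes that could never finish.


DENY. Granting would leave the state unsafe.
Key observation: after hotel, india the pool peaks at (3, 4, 3), and each blocked process is short somewhere: foxtrot on R1; charlie on R0.
After a pretend grant, a maximal execution: hotel, india — then nothing else fits. Check, step by step:
  pool = (2, 3, 2)
  run hotel (needs (1, 2, 2), free (2, 3, 2)); after release of (1, 0, 1) the pool is (3, 3, 3)
  run india (needs (3, 1, 1), free (3, 3, 3)); after release of (0, 1, 0) the pool is (3, 4, 3)
  foxtrot still needs (4, 2, 1) but only (3, 4, 3) is free — short on R1
  charlie still needs (1, 1, 4) but only (3, 4, 3) is free — short on R0
Post-grant, the permanently blocked set is foxtrot and charlie.


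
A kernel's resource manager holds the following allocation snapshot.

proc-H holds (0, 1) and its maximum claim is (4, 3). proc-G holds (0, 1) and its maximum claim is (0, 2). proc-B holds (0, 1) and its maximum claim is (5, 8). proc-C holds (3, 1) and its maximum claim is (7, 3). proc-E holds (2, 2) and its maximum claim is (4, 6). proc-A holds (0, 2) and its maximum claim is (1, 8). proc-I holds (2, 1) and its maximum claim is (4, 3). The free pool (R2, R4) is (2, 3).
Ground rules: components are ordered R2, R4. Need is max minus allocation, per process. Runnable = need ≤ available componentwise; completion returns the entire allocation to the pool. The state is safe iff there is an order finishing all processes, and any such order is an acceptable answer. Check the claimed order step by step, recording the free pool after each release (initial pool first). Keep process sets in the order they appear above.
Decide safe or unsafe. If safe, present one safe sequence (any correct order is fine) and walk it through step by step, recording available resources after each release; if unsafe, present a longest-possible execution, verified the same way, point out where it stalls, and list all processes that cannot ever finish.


SAFE, for example via the order proc-G, proc-E, proc-I, proc-B, proc-H, proc-C, proc-A.
Key observation: the first exact fit in this order is proc-E — it needs (2, 4) with (2, 4) free, meeting a requested resource to the last unit.
Check, step by step:
  pool = (2, 3)
  run proc-G (needs (0, 1), free (2, 3)); after release of (0, 1) the pool is (2, 4)
  run proc-E (needs (2, 4), free (2, 4)); after release of (2, 2) the pool is (4, 6)
  run proc-I (needs (2, 2), free (4, 6)); after release of (2, 1) the pool is (6, 7)
  run proc-B (needs (5, 7), free (6, 7)); after release of (0, 1) the pool is (6, 8)
  run proc-H (needs (4, 2), free (6, 8)); after release of (0, 1) the pool is (6, 9)
  run proc-C (needs (4, 2), free (6, 9)); after release of (3, 1) the pool is (9, 10)
  run proc-A (needs (1, 6), free (9, 10)); after release of (0, 2) the pool is (9, 12)


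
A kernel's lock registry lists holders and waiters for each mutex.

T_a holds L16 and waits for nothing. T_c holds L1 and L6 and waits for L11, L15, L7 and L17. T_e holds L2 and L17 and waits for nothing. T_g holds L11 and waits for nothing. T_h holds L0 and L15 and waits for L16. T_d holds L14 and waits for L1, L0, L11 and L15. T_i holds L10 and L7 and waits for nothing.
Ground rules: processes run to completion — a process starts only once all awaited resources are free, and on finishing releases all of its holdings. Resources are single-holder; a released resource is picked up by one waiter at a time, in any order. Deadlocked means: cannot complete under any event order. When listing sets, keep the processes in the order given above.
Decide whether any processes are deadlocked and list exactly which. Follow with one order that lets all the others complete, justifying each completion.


Nothing here is deadlocked.
Key observation: every chain of waits terminates; starting from the processes that wait on nothing, all the rest unlock in turn.
A valid finishing order for the others: T_i, T_a, T_g, T_h, T_e, T_c, T_d.
Check, step by step:
  T_i: no waits; runs immediately, freeing L10 and L7
  T_a: no waits; runs immediately, freeing L16
  T_g: no waits; runs immediately, freeing L11
  T_h: everything it awaited (L16) is free; runs, freeing L0 and L15
  T_e: no waits; runs immediately, freeing L2 and L17
  T_c: everything it awaited (L11, L15, L7 and L17) is free; runs, freeing L1 and L6
  T_d: everything it awaited (L1, L0, L11 and L15) is free; runs, freeing L14


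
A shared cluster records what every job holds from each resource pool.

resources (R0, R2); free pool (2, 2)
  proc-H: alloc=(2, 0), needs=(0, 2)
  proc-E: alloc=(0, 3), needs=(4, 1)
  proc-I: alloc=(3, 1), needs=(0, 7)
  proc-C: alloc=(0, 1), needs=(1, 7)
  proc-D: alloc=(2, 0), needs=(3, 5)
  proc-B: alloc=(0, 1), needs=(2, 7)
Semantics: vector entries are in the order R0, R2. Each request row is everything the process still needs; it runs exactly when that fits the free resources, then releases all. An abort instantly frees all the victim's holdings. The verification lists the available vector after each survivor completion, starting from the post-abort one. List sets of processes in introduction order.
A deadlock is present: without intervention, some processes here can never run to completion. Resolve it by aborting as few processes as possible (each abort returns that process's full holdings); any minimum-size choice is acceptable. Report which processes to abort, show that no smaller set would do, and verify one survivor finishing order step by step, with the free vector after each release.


Abort proc-I and proc-C.
Key observation: no ordering could ever have run proc-B before the abort of proc-I and proc-C; with (3, 2) back in the pool it fits at step 3.
No one abort is enough; case by case: proc-H alone leaves proc-I blocked (short on R2); proc-E alone leaves proc-I blocked (short on R2); proc-I alone leaves proc-C blocked (short on R2); proc-C alone leaves proc-I blocked (short on R2); proc-D alone leaves proc-I blocked (short on R2); proc-B alone leaves proc-I blocked (short on R2).
Survivors finish in the order: proc-E, proc-D, proc-B, proc-H. Walking it through (pool after the aborts first):
  pool = (5, 4)
  run proc-E (needs (4, 1), free (5, 4)); after release of (0, 3) the pool is (5, 7)
  run proc-D (needs (3, 5), free (5, 7)); after release of (2, 0) the pool is (7, 7)
  run proc-B (needs (2, 7), free (7, 7)); after release of (0, 1) the pool is (7, 8)
  run proc-H (needs (0, 2), free (7, 8)); after release of (2, 0) the pool is (9, 8)


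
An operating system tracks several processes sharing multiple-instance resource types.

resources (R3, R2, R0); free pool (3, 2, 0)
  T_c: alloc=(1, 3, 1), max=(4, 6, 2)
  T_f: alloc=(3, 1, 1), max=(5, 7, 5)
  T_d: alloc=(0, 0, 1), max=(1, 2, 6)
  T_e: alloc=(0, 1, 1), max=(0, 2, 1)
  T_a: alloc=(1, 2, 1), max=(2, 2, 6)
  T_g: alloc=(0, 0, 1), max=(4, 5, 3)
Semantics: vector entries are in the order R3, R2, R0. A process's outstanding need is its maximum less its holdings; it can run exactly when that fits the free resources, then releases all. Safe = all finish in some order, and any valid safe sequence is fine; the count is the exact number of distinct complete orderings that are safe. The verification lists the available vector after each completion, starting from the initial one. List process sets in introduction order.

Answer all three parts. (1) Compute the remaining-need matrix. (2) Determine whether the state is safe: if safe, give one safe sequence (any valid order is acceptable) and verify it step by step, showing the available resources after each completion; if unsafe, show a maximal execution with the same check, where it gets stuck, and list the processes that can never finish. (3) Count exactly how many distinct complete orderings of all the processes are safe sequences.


(1) Remaining need (order R3, R2, R0):
  T_c: (3, 3, 1)
  T_f: (2, 6, 4)
  T_d: (1, 2, 5)
  T_e: (0, 1, 0)
  T_a: (1, 0, 5)
  T_g: (4, 5, 2)
(2) UNSAFE.
Key observation: even finishing T_e, T_c, T_g leaves just (4, 6, 3) free — too little R0 for any of the remaining processes.
The run T_e, T_c, T_g cannot be extended any further. Verifying each step:
  pool = (3, 2, 0)
  T_e: need (0, 1, 0) fits (3, 2, 0); releases (0, 1, 1), pool now (3, 3, 1)
  T_c: need (3, 3, 1) fits (3, 3, 1); releases (1, 3, 1), pool now (4, 6, 2)
  T_g: need (4, 5, 2) fits (4, 6, 2); releases (0, 0, 1), pool now (4, 6, 3)
  T_f cannot run: need (2, 6, 4) vs free (4, 6, 3) (insufficient R0)
  T_d cannot run: need (1, 2, 5) vs free (4, 6, 3) (insufficient R0)
  T_a cannot run: need (1, 0, 5) vs free (4, 6, 3) (insufficient R0)
Processes that can never finish: T_f, T_d and T_a.
(3) Precisely 0 of the possible complete orderings are safe sequences.


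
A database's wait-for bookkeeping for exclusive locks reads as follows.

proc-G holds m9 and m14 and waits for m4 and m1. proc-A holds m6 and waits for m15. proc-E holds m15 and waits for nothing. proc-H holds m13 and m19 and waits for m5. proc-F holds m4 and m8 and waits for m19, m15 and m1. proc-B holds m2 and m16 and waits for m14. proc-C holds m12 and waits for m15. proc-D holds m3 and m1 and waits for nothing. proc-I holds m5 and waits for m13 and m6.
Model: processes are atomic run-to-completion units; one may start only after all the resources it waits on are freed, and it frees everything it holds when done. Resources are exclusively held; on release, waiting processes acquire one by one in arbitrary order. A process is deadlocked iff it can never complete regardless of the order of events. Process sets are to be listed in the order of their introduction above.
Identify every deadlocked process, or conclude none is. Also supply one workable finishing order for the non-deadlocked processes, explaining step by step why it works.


Deadlocked: proc-G, proc-H, proc-F, proc-B and proc-I.
Key observation: the knot is the closed ring of waits proc-H -> proc-I -> proc-H; proc-G, proc-F and proc-B wait into the deadlock from upstream.
The rest can finish in the order proc-E, proc-C, proc-A, proc-D.
Verifying each step:
  proc-E waits on nothing -> runs at once and releases m15
  run proc-C (all its waits — m15 — are resolved); releases m12
  run proc-A (all its waits — m15 — are resolved); releases m6
  proc-D waits on nothing -> runs at once and releases m3 and m1


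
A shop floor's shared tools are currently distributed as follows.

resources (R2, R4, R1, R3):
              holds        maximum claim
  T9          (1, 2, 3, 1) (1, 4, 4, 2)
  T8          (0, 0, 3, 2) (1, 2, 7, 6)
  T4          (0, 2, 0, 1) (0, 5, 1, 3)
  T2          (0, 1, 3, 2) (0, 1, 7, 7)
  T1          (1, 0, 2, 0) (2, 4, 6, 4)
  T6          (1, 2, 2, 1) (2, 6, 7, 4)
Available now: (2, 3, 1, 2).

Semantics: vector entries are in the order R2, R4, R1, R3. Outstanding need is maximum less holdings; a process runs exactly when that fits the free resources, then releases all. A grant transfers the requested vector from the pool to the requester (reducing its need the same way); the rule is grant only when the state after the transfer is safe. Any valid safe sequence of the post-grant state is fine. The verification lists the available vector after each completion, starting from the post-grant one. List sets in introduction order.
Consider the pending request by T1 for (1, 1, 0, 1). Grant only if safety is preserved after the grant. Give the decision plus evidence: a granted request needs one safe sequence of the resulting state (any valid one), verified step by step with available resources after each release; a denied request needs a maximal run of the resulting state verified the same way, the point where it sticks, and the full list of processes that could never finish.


GRANT — the state after the grant stays safe, e.g. via T9, T4, T1, T6, T8, T2.
Key observation: post-grant, (1, 2, 1, 1) remains, and an order beginning with T9 completes everyone.
Verifying the post-grant state step by step:
  pool = (1, 2, 1, 1)
  T9: need (0, 2, 1, 1) fits (1, 2, 1, 1); releases (1, 2, 3, 1), pool now (2, 4, 4, 2)
  T4: need (0, 3, 1, 2) fits (2, 4, 4, 2); releases (0, 2, 0, 1), pool now (2, 6, 4, 3)
  T1: need (0, 3, 4, 3) fits (2, 6, 4, 3); releases (2, 1, 2, 1), pool now (4, 7, 6, 4)
  T6: need (1, 4, 5, 3) fits (4, 7, 6, 4); releases (1, 2, 2, 1), pool now (5, 9, 8, 5)
  T8: need (1, 2, 4, 4) fits (5, 9, 8, 5); releases (0, 0, 3, 2), pool now (5, 9, 11, 7)
  T2: need (0, 0, 4, 5) fits (5, 9, 11, 7); releases (0, 1, 3, 2), pool now (5, 10, 14, 9)


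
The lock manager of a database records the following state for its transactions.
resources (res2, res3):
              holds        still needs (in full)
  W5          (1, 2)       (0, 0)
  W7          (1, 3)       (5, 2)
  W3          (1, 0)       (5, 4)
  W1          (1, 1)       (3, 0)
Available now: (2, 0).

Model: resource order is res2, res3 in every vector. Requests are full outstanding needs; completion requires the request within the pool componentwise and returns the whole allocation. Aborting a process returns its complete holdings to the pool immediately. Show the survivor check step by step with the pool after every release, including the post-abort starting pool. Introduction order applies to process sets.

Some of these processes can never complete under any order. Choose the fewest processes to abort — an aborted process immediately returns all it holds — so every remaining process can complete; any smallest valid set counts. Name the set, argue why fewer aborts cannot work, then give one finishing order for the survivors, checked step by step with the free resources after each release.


Minimum abort set: W7.
Key observation: W3 had no path to completion before; after the abort of W7 ((1, 3) returned), step 3 is where it fits.
Minimality: the empty abort set fails — the state is deadlocked as it stands.
The survivors complete as W1, W5, W3. Step-by-step check (starting from the post-abort pool):
  pool = (3, 3)
  run W1 (needs (3, 0), free (3, 3)); after release of (1, 1) the pool is (4, 4)
  run W5 (needs (0, 0), free (4, 4)); after release of (1, 2) the pool is (5, 6)
  run W3 (needs (5, 4), free (5, 6)); after release of (1, 0) the pool is (6, 6)


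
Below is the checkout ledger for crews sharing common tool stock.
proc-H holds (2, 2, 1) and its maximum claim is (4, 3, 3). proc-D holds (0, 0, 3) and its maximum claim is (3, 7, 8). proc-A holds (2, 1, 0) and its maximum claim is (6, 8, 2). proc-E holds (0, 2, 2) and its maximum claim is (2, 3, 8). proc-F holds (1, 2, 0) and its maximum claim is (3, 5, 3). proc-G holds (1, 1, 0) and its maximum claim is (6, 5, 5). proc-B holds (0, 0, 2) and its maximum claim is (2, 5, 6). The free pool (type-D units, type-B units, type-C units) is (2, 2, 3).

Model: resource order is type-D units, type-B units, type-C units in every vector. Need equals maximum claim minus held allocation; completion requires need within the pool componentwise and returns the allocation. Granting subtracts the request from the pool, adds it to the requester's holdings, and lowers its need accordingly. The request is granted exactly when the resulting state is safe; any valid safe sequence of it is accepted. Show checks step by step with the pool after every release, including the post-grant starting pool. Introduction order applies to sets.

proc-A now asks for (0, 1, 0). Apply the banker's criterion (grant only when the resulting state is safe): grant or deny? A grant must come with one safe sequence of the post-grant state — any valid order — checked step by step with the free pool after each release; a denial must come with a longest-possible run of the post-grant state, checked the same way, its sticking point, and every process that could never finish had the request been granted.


GRANT. The post-grant state is safe; one safe sequence: proc-H, proc-F, proc-B, proc-E, proc-A, proc-D, proc-G.
Key observation: post-grant, (2, 1, 3) remains, and an order beginning with proc-H completes everyone.
Check on the post-grant state, step by step:
  pool = (2, 1, 3)
  run proc-H (needs (2, 1, 2), free (2, 1, 3)); after release of (2, 2, 1) the pool is (4, 3, 4)
  run proc-F (needs (2, 3, 3), free (4, 3, 4)); after release of (1, 2, 0) the pool is (5, 5, 4)
  run proc-B (needs (2, 5, 4), free (5, 5, 4)); after release of (0, 0, 2) the pool is (5, 5, 6)
  run proc-E (needs (2, 1, 6), free (5, 5, 6)); after release of (0, 2, 2) the pool is (5, 7, 8)
  run proc-A (needs (4, 6, 2), free (5, 7, 8)); after release of (2, 2, 0) the pool is (7, 9, 8)
  run proc-D (needs (3, 7, 5), free (7, 9, 8)); after release of (0, 0, 3) the pool is (7, 9, 11)
  run proc-G (needs (5, 4, 5), free (7, 9, 11)); after release of (1, 1, 0) the pool is (8, 10, 11)


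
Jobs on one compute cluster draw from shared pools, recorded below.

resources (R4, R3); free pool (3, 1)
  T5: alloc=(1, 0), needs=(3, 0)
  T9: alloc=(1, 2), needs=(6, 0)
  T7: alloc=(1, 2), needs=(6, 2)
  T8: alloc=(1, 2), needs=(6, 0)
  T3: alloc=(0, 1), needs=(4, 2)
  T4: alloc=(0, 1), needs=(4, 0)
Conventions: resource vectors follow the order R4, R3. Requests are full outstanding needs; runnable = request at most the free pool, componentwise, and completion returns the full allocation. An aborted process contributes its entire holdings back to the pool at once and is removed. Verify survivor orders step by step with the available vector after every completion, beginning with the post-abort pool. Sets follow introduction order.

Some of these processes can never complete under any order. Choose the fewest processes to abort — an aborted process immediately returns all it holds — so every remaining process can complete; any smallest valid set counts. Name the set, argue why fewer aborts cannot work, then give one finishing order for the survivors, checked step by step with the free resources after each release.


Minimum abort set: T7 and T8.
Key observation: T9 could never have finished before the abort; with (2, 4) returned by T7 and T8, it fits at step 4.
Why nothing smaller works — every single abort fails: T5 alone leaves T9 blocked (short on R4); T9 alone leaves T7 blocked (short on R4); T7 alone leaves T9 blocked (short on R4); T8 alone leaves T9 blocked (short on R4); T3 alone leaves T9 blocked (short on R4); T4 alone leaves T9 blocked (short on R4).
Survivors finish in the order: T3, T5, T4, T9. Check, step by step (pool after the aborts first):
  pool = (5, 5)
  T3: need (4, 2) fits (5, 5); releases (0, 1), pool now (5, 6)
  T5: need (3, 0) fits (5, 6); releases (1, 0), pool now (6, 6)
  T4: need (4, 0) fits (6, 6); releases (0, 1), pool now (6, 7)
  T9: need (6, 0) fits (6, 7); releases (1, 2), pool now (7, 9)


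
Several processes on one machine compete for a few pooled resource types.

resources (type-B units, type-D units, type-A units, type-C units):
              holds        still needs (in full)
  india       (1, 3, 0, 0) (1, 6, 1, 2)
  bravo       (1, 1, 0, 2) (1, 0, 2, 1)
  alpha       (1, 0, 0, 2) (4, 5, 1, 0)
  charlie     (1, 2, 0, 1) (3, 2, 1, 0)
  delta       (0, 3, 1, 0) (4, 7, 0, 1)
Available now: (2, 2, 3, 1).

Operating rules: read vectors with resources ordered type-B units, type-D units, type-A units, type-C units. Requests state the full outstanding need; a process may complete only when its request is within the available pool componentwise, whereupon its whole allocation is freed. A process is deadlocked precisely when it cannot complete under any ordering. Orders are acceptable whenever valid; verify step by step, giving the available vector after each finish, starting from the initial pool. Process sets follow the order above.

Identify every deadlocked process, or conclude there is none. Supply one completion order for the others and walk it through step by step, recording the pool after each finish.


Deadlocked set: india and delta.
Key observation: type-D units is the bottleneck — with bravo, charlie, alpha done the pool holds (5, 5, 3, 6), short of every remaining need.
One completion order for the rest: bravo, charlie, alpha. Walking it through:
  pool = (2, 2, 3, 1)
  bravo needs (1, 0, 2, 1) <= (2, 2, 3, 1) -> finishes; pool += (1, 1, 0, 2) = (3, 3, 3, 3)
  charlie needs (3, 2, 1, 0) <= (3, 3, 3, 3) -> finishes; pool += (1, 2, 0, 1) = (4, 5, 3, 4)
  alpha needs (4, 5, 1, 0) <= (4, 5, 3, 4) -> finishes; pool += (1, 0, 0, 2) = (5, 5, 3, 6)
None of the blocked processes ever fits:
  blocked: india wants (1, 6, 1, 2), pool (5, 5, 3, 6) — not enough type-D units
  blocked: delta wants (4, 7, 0, 1), pool (5, 5, 3, 6) — not enough type-D units


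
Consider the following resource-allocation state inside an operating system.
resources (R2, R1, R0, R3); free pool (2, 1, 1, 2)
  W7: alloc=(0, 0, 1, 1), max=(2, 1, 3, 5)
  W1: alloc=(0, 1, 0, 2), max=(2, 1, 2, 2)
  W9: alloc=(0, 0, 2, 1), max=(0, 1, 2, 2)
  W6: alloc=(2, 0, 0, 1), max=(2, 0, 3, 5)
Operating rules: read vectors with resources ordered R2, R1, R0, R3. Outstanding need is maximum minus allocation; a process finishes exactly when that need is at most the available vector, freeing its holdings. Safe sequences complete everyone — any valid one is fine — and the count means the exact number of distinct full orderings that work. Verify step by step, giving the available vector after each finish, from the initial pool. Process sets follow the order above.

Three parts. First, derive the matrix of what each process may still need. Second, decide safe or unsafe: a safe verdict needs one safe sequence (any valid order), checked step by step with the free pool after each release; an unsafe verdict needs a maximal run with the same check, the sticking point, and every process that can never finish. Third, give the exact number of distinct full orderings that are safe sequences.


(1) Outstanding need per process (order R2, R1, R0, R3):
  W7: (2, 1, 2, 4)
  W1: (2, 0, 2, 0)
  W9: (0, 1, 0, 1)
  W6: (0, 0, 3, 4)
(2) SAFE — a valid safe sequence is W9, W1, W6, W7.
Key observation: reading the order forward, W9 is the first process whose need (0, 1, 0, 1) meets the free pool (2, 1, 1, 2) exactly on a resource it requests.
Walking it through:
  pool = (2, 1, 1, 2)
  run W9 (needs (0, 1, 0, 1), free (2, 1, 1, 2)); after release of (0, 0, 2, 1) the pool is (2, 1, 3, 3)
  run W1 (needs (2, 0, 2, 0), free (2, 1, 3, 3)); after release of (0, 1, 0, 2) the pool is (2, 2, 3, 5)
  run W6 (needs (0, 0, 3, 4), free (2, 2, 3, 5)); after release of (2, 0, 0, 1) the pool is (4, 2, 3, 6)
  run W7 (needs (2, 1, 2, 4), free (4, 2, 3, 6)); after release of (0, 0, 1, 1) the pool is (4, 2, 4, 7)
(3) The exact count: 2 of the possible complete orderings are safe sequences.
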